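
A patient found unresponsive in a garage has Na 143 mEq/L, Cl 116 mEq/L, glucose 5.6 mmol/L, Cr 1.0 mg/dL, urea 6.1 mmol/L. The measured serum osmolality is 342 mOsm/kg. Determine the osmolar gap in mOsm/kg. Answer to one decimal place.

Calculated osmolality = 2·Na + glucose + urea
= 2·143 + 5.6 + 6.1
= 286 + 5.60 + 6.10
= 297.7 mOsm/kg ≈ 297.7 mOsm/kg
Osmolar gap = measured − calculated = 342 − 297.7 = 44.3 mOsm/kg

44.3 mOsm/kg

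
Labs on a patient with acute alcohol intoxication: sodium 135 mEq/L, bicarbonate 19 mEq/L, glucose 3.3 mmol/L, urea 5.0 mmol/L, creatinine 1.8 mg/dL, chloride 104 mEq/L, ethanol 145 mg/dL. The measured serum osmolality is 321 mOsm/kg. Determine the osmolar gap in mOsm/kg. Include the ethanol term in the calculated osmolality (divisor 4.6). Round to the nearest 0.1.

Calculated osmolality = 2·Na + glucose + urea + ethanol/4.6
= 2·135 + 3.3 + 5 + 145/4.6
= 270 + 3.30 + 5 + 31.52
= 309.82 mOsm/kg ≈ 309.8 mOsm/kg
Osmolar gap = measured − calculated = 321 − 309.8 = 11.2 mOsm/kg

11.2 mOsm/kg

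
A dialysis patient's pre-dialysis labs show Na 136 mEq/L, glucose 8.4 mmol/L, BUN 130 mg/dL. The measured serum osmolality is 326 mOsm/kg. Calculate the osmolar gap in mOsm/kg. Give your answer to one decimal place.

Calculated osmolality = 2·Na + glucose + BUN/2.8
= 2·136 + 8.4 + 130/2.8
= 272 + 8.40 + 46.43
= 326.83 mOsm/kg ≈ 326.8 mOsm/kg
Osmolar gap = measured − calculated = 326 − 326.8 = -0.8 mOsm/kg

-0.8 mOsm/kg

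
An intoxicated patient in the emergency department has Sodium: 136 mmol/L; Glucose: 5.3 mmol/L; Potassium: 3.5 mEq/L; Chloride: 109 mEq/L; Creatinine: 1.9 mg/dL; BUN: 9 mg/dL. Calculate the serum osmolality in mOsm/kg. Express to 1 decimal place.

280.5 mOsm/kg

Calculated osmolality = 2·Na + glucose + BUN/2.8
= 2·136 + 5.3 + 9/2.8
= 272 + 5.30 + 3.21
= 280.51 mOsm/kg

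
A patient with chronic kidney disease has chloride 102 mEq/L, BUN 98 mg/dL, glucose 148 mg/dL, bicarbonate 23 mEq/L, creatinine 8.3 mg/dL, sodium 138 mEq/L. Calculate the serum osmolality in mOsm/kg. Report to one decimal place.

Calculated osmolality = 2·Na + glucose/18 + BUN/2.8
= 2·138 + 148/18 + 98/2.8
= 276 + 8.22 + 35
= 319.22 mOsm/kg

319.2 mOsm/kg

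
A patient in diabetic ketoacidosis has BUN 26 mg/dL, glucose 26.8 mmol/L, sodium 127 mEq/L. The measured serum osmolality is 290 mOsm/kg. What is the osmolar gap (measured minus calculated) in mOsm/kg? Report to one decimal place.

-0.1 mOsm/kg

Calculated osmolality = 2·Na + glucose + BUN/2.8
= 2·127 + 26.8 + 26/2.8
= 254 + 26.80 + 9.29
= 290.09 mOsm/kg ≈ 290.1 mOsm/kg
Osmolar gap = measured − calculated = 290 − 290.1 = -0.1 mOsm/kg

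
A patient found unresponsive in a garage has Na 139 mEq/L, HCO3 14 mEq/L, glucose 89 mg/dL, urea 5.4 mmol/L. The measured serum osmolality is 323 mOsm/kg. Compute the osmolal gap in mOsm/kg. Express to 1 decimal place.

34.7 mOsm/kg

Calculated osmolality = 2·Na + glucose/18 + urea
= 2·139 + 89/18 + 5.4
= 278 + 4.94 + 5.40
= 288.34 mOsm/kg ≈ 288.3 mOsm/kg
Osmolar gap = measured − calculated = 323 − 288.3 = 34.7 mOsm/kg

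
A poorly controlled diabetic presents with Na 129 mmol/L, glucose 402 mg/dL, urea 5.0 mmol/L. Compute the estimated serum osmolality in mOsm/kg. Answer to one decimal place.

285.3 mOsm/kg

Calculated osmolality = 2·Na + glucose/18 + urea
= 2·129 + 402/18 + 5
= 258 + 22.33 + 5
= 285.33 mOsm/kg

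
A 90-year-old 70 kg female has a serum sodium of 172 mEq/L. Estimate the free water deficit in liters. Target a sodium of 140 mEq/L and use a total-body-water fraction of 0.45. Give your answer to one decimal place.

7.2 L

TBW = 0.45 · 70 = 31.5 L
Free water deficit = TBW · (Na/140 − 1)
= 31.5 · (172/140 − 1)
= 31.5 · 0.2286
= 7.2 L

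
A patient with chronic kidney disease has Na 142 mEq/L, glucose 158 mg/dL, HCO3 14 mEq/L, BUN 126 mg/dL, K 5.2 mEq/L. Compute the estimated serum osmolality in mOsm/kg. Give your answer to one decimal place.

337.8 mOsm/kg

Calculated osmolality = 2·Na + glucose/18 + BUN/2.8
= 2·142 + 158/18 + 126/2.8
= 284 + 8.78 + 45
= 337.78 mOsm/kg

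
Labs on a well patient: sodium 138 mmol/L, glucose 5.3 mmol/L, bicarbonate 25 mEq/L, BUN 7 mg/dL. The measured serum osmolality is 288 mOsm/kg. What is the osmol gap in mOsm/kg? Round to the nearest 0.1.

4.2 mOsm/kg

Calculated osmolality = 2·Na + glucose + BUN/2.8
= 2·138 + 5.3 + 7/2.8
= 276 + 5.30 + 2.50
= 283.8 mOsm/kg ≈ 283.8 mOsm/kg
Osmolar gap = measured − calculated = 288 − 283.8 = 4.2 mOsm/kg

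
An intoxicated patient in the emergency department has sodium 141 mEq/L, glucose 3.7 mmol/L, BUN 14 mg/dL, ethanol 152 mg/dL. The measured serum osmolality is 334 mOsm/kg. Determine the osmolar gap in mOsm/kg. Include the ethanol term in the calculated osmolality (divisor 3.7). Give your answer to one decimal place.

Calculated osmolality = 2·Na + glucose + BUN/2.8 + ethanol/3.7
= 2·141 + 3.7 + 14/2.8 + 152/3.7
= 282 + 3.70 + 5 + 41.08
= 331.78 mOsm/kg ≈ 331.8 mOsm/kg
Osmolar gap = measured − calculated = 334 − 331.8 = 2.2 mOsm/kg

2.2 mOsm/kg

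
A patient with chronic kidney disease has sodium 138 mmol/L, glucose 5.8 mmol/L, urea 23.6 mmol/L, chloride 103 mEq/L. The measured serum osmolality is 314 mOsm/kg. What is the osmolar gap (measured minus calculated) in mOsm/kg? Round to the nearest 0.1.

Calculated osmolality = 2·Na + glucose + urea
= 2·138 + 5.8 + 23.6
= 276 + 5.80 + 23.60
= 305.4 mOsm/kg ≈ 305.4 mOsm/kg
Osmolar gap = measured − calculated = 314 − 305.4 = 8.6 mOsm/kg

8.6 mOsm/kg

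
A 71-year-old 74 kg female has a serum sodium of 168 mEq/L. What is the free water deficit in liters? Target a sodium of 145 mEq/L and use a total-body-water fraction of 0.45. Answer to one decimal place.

5.3 L

TBW = 0.45 · 74 = 33.3 L
Free water deficit = TBW · (Na/145 − 1)
= 33.3 · (168/145 − 1)
= 33.3 · 0.1586
= 5.28 L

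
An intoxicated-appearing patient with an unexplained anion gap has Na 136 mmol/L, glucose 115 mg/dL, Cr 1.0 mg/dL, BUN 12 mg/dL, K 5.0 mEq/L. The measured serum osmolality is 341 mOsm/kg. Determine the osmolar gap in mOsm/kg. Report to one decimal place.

Calculated osmolality = 2·Na + glucose/18 + BUN/2.8
= 2·136 + 115/18 + 12/2.8
= 272 + 6.39 + 4.29
= 282.68 mOsm/kg ≈ 282.7 mOsm/kg
Osmolar gap = measured − calculated = 341 − 282.7 = 58.3 mOsm/kg

58.3 mOsm/kg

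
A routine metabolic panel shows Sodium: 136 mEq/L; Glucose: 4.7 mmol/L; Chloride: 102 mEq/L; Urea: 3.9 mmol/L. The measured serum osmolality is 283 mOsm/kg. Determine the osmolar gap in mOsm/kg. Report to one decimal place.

2.4 mOsm/kg

Calculated osmolality = 2·Na + glucose + urea
= 2·136 + 4.7 + 3.9
= 272 + 4.70 + 3.90
= 280.6 mOsm/kg ≈ 280.6 mOsm/kg
Osmolar gap = measured − calculated = 283 − 280.6 = 2.4 mOsm/kg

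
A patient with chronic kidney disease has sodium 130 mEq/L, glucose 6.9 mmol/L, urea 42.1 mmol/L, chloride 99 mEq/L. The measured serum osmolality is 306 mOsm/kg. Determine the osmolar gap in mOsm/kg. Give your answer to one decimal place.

-3.0 mOsm/kg

Calculated osmolality = 2·Na + glucose + urea
= 2·130 + 6.9 + 42.1
= 260 + 6.90 + 42.10
= 309 mOsm/kg ≈ 309.0 mOsm/kg
Osmolar gap = measured − calculated = 306 − 309.0 = -3.0 mOsm/kg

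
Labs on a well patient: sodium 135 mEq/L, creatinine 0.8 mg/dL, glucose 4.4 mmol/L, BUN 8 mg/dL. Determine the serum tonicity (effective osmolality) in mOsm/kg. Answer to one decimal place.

274.4 mOsm/kg

Effective osmolality excludes urea (freely permeant across cell membranes):
2·Na + glucose
= 2·135 + 4.4
= 270 + 4.4
= 274.4 mOsm/kg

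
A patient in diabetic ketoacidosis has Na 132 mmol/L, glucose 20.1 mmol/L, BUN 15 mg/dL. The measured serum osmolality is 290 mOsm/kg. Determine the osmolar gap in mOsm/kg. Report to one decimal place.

0.5 mOsm/kg

Calculated osmolality = 2·Na + glucose + BUN/2.8
= 2·132 + 20.1 + 15/2.8
= 264 + 20.10 + 5.36
= 289.46 mOsm/kg ≈ 289.5 mOsm/kg
Osmolar gap = measured − calculated = 290 − 289.5 = 0.5 mOsm/kg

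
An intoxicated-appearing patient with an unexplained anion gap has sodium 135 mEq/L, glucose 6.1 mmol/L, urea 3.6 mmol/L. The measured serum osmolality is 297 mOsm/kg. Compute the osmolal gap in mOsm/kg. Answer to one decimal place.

Calculated osmolality = 2·Na + glucose + urea
= 2·135 + 6.1 + 3.6
= 270 + 6.10 + 3.60
= 279.7 mOsm/kg ≈ 279.7 mOsm/kg
Osmolar gap = measured − calculated = 297 − 279.7 = 17.3 mOsm/kg

17.3 mOsm/kg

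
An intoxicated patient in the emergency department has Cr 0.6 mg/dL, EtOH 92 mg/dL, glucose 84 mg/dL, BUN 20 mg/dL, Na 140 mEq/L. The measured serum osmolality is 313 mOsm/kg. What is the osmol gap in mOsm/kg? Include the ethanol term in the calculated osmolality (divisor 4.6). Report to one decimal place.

1.2 mOsm/kg

Calculated osmolality = 2·Na + glucose/18 + BUN/2.8 + ethanol/4.6
= 2·140 + 84/18 + 20/2.8 + 92/4.6
= 280 + 4.67 + 7.14 + 20
= 311.81 mOsm/kg ≈ 311.8 mOsm/kg
Osmolar gap = measured − calculated = 313 − 311.8 = 1.2 mOsm/kg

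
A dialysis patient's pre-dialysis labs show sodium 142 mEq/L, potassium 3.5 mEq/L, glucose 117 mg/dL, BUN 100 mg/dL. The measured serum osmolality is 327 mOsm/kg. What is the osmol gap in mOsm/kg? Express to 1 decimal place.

Calculated osmolality = 2·Na + glucose/18 + BUN/2.8
= 2·142 + 117/18 + 100/2.8
= 284 + 6.50 + 35.71
= 326.21 mOsm/kg ≈ 326.2 mOsm/kg
Osmolar gap = measured − calculated = 327 − 326.2 = 0.8 mOsm/kg

0.8 mOsm/kg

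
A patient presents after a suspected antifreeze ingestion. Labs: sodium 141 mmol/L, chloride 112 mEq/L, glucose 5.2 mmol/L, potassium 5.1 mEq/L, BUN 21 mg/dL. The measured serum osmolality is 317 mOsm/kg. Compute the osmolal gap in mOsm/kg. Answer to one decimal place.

Calculated osmolality = 2·Na + glucose + BUN/2.8
= 2·141 + 5.2 + 21/2.8
= 282 + 5.20 + 7.50
= 294.7 mOsm/kg ≈ 294.7 mOsm/kg
Osmolar gap = measured − calculated = 317 − 294.7 = 22.3 mOsm/kg

22.3 mOsm/kg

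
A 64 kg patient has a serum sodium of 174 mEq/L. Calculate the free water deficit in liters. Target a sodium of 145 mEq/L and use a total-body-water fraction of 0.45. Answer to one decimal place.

TBW = 0.45 · 64 = 28.8 L
Free water deficit = TBW · (Na/145 − 1)
= 28.8 · (174/145 − 1)
= 28.8 · 0.2
= 5.76 L

5.8 L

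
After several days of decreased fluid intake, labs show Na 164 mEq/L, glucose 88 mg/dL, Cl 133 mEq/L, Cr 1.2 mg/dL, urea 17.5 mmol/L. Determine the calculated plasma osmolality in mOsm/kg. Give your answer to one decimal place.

Calculated osmolality = 2·Na + glucose/18 + urea
= 2·164 + 88/18 + 17.5
= 328 + 4.89 + 17.50
= 350.39 mOsm/kg

350.4 mOsm/kg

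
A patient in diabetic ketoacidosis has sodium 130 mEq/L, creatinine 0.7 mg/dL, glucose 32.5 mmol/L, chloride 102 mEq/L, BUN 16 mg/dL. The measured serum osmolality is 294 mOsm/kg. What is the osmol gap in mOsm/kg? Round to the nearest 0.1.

-4.2 mOsm/kg

Calculated osmolality = 2·Na + glucose + BUN/2.8
= 2·130 + 32.5 + 16/2.8
= 260 + 32.50 + 5.71
= 298.21 mOsm/kg ≈ 298.2 mOsm/kg
Osmolar gap = measured − calculated = 294 − 298.2 = -4.2 mOsm/kg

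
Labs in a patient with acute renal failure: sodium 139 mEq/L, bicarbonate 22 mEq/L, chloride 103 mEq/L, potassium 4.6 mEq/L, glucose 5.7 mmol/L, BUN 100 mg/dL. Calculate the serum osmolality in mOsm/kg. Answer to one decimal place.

319.4 mOsm/kg

Calculated osmolality = 2·Na + glucose + BUN/2.8
= 2·139 + 5.7 + 100/2.8
= 278 + 5.70 + 35.71
= 319.41 mOsm/kg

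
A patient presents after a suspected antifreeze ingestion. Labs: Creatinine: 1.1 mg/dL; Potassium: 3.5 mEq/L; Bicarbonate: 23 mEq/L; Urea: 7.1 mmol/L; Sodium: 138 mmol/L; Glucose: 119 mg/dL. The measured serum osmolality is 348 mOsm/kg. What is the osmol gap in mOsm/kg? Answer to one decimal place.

Calculated osmolality = 2·Na + glucose/18 + urea
= 2·138 + 119/18 + 7.1
= 276 + 6.61 + 7.10
= 289.71 mOsm/kg ≈ 289.7 mOsm/kg
Osmolar gap = measured − calculated = 348 − 289.7 = 58.3 mOsm/kg

58.3 mOsm/kg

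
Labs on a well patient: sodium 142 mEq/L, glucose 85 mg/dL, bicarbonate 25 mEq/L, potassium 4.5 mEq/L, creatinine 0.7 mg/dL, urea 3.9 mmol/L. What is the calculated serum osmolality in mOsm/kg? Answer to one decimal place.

Calculated osmolality = 2·Na + glucose/18 + urea
= 2·142 + 85/18 + 3.9
= 284 + 4.72 + 3.90
= 292.62 mOsm/kg

292.6 mOsm/kg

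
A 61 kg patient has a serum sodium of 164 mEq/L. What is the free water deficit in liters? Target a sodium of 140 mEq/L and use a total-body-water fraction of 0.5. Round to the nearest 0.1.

5.2 L

TBW = 0.5 · 61 = 30.5 L
Free water deficit = TBW · (Na/140 − 1)
= 30.5 · (164/140 − 1)
= 30.5 · 0.1714
= 5.23 L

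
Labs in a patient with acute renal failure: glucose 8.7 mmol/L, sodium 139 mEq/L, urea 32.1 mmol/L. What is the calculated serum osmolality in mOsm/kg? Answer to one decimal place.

318.8 mOsm/kg

Calculated osmolality = 2·Na + glucose + urea
= 2·139 + 8.7 + 32.1
= 278 + 8.70 + 32.10
= 318.8 mOsm/kg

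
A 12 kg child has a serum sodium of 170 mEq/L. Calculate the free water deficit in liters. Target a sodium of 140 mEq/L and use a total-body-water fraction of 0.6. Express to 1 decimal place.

1.5 L

TBW = 0.6 · 12 = 7.2 L
Free water deficit = TBW · (Na/140 − 1)
= 7.2 · (170/140 − 1)
= 7.2 · 0.2143
= 1.54 L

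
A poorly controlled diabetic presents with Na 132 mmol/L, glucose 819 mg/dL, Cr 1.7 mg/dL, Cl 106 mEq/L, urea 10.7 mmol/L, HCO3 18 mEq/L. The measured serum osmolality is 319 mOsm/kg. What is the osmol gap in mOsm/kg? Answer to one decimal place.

Calculated osmolality = 2·Na + glucose/18 + urea
= 2·132 + 819/18 + 10.7
= 264 + 45.50 + 10.70
= 320.2 mOsm/kg ≈ 320.2 mOsm/kg
Osmolar gap = measured − calculated = 319 − 320.2 = -1.2 mOsm/kg

-1.2 mOsm/kg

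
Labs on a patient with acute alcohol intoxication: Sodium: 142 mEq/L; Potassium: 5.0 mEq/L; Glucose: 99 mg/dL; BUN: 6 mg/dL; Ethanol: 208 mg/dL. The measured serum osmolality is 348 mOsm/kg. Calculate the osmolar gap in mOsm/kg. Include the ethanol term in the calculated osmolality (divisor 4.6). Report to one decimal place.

11.1 mOsm/kg

Calculated osmolality = 2·Na + glucose/18 + BUN/2.8 + ethanol/4.6
= 2·142 + 99/18 + 6/2.8 + 208/4.6
= 284 + 5.50 + 2.14 + 45.22
= 336.86 mOsm/kg ≈ 336.9 mOsm/kg
Osmolar gap = measured − calculated = 348 − 336.9 = 11.1 mOsm/kg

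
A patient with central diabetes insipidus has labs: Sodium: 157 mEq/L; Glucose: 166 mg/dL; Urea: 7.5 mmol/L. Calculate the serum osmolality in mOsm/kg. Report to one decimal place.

330.7 mOsm/kg

Calculated osmolality = 2·Na + glucose/18 + urea
= 2·157 + 166/18 + 7.5
= 314 + 9.22 + 7.50
= 330.72 mOsm/kg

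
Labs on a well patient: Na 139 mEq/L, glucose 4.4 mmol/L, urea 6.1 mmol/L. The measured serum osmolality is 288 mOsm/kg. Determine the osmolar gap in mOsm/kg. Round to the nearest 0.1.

-0.5 mOsm/kg

Calculated osmolality = 2·Na + glucose + urea
= 2·139 + 4.4 + 6.1
= 278 + 4.40 + 6.10
= 288.5 mOsm/kg ≈ 288.5 mOsm/kg
Osmolar gap = measured − calculated = 288 − 288.5 = -0.5 mOsm/kg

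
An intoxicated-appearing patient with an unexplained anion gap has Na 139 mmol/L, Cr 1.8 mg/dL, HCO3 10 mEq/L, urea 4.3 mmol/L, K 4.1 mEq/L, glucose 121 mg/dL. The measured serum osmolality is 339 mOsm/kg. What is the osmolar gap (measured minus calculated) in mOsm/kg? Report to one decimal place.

50.0 mOsm/kg

Calculated osmolality = 2·Na + glucose/18 + urea
= 2·139 + 121/18 + 4.3
= 278 + 6.72 + 4.30
= 289.02 mOsm/kg ≈ 289.0 mOsm/kg
Osmolar gap = measured − calculated = 339 − 289.0 = 50.0 mOsm/kg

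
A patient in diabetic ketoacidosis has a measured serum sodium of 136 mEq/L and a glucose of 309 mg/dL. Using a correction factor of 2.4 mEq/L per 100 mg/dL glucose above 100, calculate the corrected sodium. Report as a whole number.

Corrected Na = measured Na + 2.4 · (glucose − 100)/100
= 136 + 2.4 · (309 − 100)/100
= 136 + 5
= 141 mEq/L

141 mEq/L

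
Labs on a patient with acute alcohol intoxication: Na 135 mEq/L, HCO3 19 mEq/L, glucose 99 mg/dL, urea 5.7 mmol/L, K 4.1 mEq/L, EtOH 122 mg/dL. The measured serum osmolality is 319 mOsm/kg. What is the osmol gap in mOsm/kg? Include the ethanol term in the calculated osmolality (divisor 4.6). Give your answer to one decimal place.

Calculated osmolality = 2·Na + glucose/18 + urea + ethanol/4.6
= 2·135 + 99/18 + 5.7 + 122/4.6
= 270 + 5.50 + 5.70 + 26.52
= 307.72 mOsm/kg ≈ 307.7 mOsm/kg
Osmolar gap = measured − calculated = 319 − 307.7 = 11.3 mOsm/kg

11.3 mOsm/kg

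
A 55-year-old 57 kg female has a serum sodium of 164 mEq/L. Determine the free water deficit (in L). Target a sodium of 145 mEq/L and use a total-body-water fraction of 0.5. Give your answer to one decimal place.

3.7 L

TBW = 0.5 · 57 = 28.5 L
Free water deficit = TBW · (Na/145 − 1)
= 28.5 · (164/145 − 1)
= 28.5 · 0.131
= 3.73 L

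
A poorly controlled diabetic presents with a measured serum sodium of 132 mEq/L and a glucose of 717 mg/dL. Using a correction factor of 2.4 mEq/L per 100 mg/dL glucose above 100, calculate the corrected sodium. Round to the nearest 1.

147 mEq/L

Corrected Na = measured Na + 2.4 · (glucose − 100)/100
= 132 + 2.4 · (717 − 100)/100
= 132 + 14.8
= 146.8 mEq/L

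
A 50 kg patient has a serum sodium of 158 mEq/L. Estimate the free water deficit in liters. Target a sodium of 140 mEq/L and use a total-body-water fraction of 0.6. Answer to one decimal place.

3.9 L

TBW = 0.6 · 50 = 30 L
Free water deficit = TBW · (Na/140 − 1)
= 30 · (158/140 − 1)
= 30 · 0.1286
= 3.86 L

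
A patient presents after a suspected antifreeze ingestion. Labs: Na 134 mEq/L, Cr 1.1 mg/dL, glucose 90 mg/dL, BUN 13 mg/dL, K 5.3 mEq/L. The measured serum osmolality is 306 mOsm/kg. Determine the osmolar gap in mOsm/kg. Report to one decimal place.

Calculated osmolality = 2·Na + glucose/18 + BUN/2.8
= 2·134 + 90/18 + 13/2.8
= 268 + 5 + 4.64
= 277.64 mOsm/kg ≈ 277.6 mOsm/kg
Osmolar gap = measured − calculated = 306 − 277.6 = 28.4 mOsm/kg

28.4 mOsm/kg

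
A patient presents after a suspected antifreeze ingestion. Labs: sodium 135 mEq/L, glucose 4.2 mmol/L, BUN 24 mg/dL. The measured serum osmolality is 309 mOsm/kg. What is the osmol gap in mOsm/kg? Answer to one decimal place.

Calculated osmolality = 2·Na + glucose + BUN/2.8
= 2·135 + 4.2 + 24/2.8
= 270 + 4.20 + 8.57
= 282.77 mOsm/kg ≈ 282.8 mOsm/kg
Osmolar gap = measured − calculated = 309 − 282.8 = 26.2 mOsm/kg

26.2 mOsm/kg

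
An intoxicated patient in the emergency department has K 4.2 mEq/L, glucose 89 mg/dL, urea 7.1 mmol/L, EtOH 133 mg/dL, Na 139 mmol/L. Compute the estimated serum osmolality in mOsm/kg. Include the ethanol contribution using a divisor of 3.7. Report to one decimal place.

Calculated osmolality = 2·Na + glucose/18 + urea + ethanol/3.7
= 2·139 + 89/18 + 7.1 + 133/3.7
= 278 + 4.94 + 7.10 + 35.95
= 325.99 mOsm/kg

326.0 mOsm/kg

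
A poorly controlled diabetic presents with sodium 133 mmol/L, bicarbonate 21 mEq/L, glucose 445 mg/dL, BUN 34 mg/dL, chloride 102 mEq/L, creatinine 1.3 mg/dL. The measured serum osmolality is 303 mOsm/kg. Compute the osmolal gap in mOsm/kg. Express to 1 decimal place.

Calculated osmolality = 2·Na + glucose/18 + BUN/2.8
= 2·133 + 445/18 + 34/2.8
= 266 + 24.72 + 12.14
= 302.86 mOsm/kg ≈ 302.9 mOsm/kg
Osmolar gap = measured − calculated = 303 − 302.9 = 0.1 mOsm/kg

0.1 mOsm/kg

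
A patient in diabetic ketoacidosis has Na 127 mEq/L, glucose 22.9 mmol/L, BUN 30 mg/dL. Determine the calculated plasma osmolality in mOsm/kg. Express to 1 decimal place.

287.6 mOsm/kg

Calculated osmolality = 2·Na + glucose + BUN/2.8
= 2·127 + 22.9 + 30/2.8
= 254 + 22.90 + 10.71
= 287.61 mOsm/kg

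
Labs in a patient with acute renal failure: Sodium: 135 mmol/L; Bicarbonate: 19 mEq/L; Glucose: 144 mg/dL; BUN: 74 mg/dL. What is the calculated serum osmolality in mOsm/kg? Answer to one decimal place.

Calculated osmolality = 2·Na + glucose/18 + BUN/2.8
= 2·135 + 144/18 + 74/2.8
= 270 + 8 + 26.43
= 304.43 mOsm/kg

304.4 mOsm/kg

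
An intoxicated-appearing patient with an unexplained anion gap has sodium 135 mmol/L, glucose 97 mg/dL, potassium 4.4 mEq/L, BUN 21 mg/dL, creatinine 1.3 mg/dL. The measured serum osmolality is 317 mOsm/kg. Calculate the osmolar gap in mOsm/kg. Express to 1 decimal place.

34.1 mOsm/kg

Calculated osmolality = 2·Na + glucose/18 + BUN/2.8
= 2·135 + 97/18 + 21/2.8
= 270 + 5.39 + 7.50
= 282.89 mOsm/kg ≈ 282.9 mOsm/kg
Osmolar gap = measured − calculated = 317 − 282.9 = 34.1 mOsm/kg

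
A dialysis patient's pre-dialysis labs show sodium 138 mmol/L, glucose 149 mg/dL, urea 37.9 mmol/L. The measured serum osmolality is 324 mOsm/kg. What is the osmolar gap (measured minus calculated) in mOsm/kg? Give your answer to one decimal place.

1.8 mOsm/kg

Calculated osmolality = 2·Na + glucose/18 + urea
= 2·138 + 149/18 + 37.9
= 276 + 8.28 + 37.90
= 322.18 mOsm/kg ≈ 322.2 mOsm/kg
Osmolar gap = measured − calculated = 324 − 322.2 = 1.8 mOsm/kg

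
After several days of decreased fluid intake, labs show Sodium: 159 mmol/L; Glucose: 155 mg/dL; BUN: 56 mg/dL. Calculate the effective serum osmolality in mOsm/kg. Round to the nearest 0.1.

326.6 mOsm/kg

Effective osmolality excludes urea (freely permeant across cell membranes):
2·Na + glucose/18
= 2·159 + 155/18
= 318 + 8.61
= 326.61 mOsm/kg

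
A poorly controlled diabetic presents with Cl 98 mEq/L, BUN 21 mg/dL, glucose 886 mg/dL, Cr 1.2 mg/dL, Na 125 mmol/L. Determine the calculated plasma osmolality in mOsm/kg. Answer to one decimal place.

306.7 mOsm/kg

Calculated osmolality = 2·Na + glucose/18 + BUN/2.8
= 2·125 + 886/18 + 21/2.8
= 250 + 49.22 + 7.50
= 306.72 mOsm/kg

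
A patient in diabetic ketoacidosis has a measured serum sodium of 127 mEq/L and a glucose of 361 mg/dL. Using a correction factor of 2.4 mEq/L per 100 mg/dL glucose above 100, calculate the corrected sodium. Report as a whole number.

133 mEq/L

Corrected Na = measured Na + 2.4 · (glucose − 100)/100
= 127 + 2.4 · (361 − 100)/100
= 127 + 6.3
= 133.3 mEq/L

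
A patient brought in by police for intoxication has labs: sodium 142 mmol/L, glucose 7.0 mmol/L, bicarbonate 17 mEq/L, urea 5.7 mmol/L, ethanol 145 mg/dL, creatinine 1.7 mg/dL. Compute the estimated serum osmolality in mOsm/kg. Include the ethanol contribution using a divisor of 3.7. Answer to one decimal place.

Calculated osmolality = 2·Na + glucose + urea + ethanol/3.7
= 2·142 + 7 + 5.7 + 145/3.7
= 284 + 7 + 5.70 + 39.19
= 335.89 mOsm/kg

335.9 mOsm/kg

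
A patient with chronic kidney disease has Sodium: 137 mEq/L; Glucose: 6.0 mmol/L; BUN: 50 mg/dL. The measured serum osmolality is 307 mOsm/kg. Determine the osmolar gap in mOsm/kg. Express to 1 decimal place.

9.1 mOsm/kg

Calculated osmolality = 2·Na + glucose + BUN/2.8
= 2·137 + 6 + 50/2.8
= 274 + 6 + 17.86
= 297.86 mOsm/kg ≈ 297.9 mOsm/kg
Osmolar gap = measured − calculated = 307 − 297.9 = 9.1 mOsm/kg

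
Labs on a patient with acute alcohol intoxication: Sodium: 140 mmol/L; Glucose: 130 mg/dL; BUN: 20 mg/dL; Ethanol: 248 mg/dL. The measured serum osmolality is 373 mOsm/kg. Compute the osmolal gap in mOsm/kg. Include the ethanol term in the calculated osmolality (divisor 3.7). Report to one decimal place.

Calculated osmolality = 2·Na + glucose/18 + BUN/2.8 + ethanol/3.7
= 2·140 + 130/18 + 20/2.8 + 248/3.7
= 280 + 7.22 + 7.14 + 67.03
= 361.39 mOsm/kg ≈ 361.4 mOsm/kg
Osmolar gap = measured − calculated = 373 − 361.4 = 11.6 mOsm/kg

11.6 mOsm/kg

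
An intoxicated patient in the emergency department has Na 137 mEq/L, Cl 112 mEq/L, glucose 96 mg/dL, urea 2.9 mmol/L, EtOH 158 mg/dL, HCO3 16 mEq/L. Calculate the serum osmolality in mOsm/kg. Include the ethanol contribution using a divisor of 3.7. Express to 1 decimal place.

324.9 mOsm/kg

Calculated osmolality = 2·Na + glucose/18 + urea + ethanol/3.7
= 2·137 + 96/18 + 2.9 + 158/3.7
= 274 + 5.33 + 2.90 + 42.70
= 324.93 mOsm/kg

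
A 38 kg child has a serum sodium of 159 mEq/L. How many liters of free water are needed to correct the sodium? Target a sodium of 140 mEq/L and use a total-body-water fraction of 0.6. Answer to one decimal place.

3.1 L

TBW = 0.6 · 38 = 22.8 L
Free water deficit = TBW · (Na/140 − 1)
= 22.8 · (159/140 − 1)
= 22.8 · 0.1357
= 3.09 L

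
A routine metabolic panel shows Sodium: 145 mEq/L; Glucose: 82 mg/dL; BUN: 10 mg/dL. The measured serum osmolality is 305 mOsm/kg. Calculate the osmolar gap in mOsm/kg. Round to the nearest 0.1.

Calculated osmolality = 2·Na + glucose/18 + BUN/2.8
= 2·145 + 82/18 + 10/2.8
= 290 + 4.56 + 3.57
= 298.13 mOsm/kg ≈ 298.1 mOsm/kg
Osmolar gap = measured − calculated = 305 − 298.1 = 6.9 mOsm/kg

6.9 mOsm/kg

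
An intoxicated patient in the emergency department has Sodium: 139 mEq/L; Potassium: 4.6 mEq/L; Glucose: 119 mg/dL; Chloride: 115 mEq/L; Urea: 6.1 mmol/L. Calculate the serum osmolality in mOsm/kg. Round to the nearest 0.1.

290.7 mOsm/kg

Calculated osmolality = 2·Na + glucose/18 + urea
= 2·139 + 119/18 + 6.1
= 278 + 6.61 + 6.10
= 290.71 mOsm/kg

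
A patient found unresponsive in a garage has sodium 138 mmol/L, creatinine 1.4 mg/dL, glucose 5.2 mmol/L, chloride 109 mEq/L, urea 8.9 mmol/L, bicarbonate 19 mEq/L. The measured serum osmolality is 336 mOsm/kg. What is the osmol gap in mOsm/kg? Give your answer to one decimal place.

45.9 mOsm/kg

Calculated osmolality = 2·Na + glucose + urea
= 2·138 + 5.2 + 8.9
= 276 + 5.20 + 8.90
= 290.1 mOsm/kg ≈ 290.1 mOsm/kg
Osmolar gap = measured − calculated = 336 − 290.1 = 45.9 mOsm/kg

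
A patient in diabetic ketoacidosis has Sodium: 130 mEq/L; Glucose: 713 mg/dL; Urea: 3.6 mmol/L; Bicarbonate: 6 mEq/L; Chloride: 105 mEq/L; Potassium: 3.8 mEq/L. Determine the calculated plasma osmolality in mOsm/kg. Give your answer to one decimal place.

303.2 mOsm/kg

Calculated osmolality = 2·Na + glucose/18 + urea
= 2·130 + 713/18 + 3.6
= 260 + 39.61 + 3.60
= 303.21 mOsm/kg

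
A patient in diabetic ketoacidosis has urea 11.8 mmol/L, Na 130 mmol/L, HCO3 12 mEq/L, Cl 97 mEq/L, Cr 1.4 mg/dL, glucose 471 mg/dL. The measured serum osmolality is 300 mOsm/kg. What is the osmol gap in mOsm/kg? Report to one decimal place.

2.0 mOsm/kg

Calculated osmolality = 2·Na + glucose/18 + urea
= 2·130 + 471/18 + 11.8
= 260 + 26.17 + 11.80
= 297.97 mOsm/kg ≈ 298.0 mOsm/kg
Osmolar gap = measured − calculated = 300 − 298.0 = 2.0 mOsm/kg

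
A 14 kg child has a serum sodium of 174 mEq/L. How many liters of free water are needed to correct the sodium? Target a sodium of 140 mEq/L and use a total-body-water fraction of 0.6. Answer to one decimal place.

2.0 L

TBW = 0.6 · 14 = 8.4 L
Free water deficit = TBW · (Na/140 − 1)
= 8.4 · (174/140 − 1)
= 8.4 · 0.2429
= 2.04 L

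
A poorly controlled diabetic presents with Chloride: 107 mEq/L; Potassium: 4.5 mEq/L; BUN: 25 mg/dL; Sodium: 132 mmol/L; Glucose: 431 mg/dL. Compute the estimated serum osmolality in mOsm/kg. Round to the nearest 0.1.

296.9 mOsm/kg

Calculated osmolality = 2·Na + glucose/18 + BUN/2.8
= 2·132 + 431/18 + 25/2.8
= 264 + 23.94 + 8.93
= 296.87 mOsm/kg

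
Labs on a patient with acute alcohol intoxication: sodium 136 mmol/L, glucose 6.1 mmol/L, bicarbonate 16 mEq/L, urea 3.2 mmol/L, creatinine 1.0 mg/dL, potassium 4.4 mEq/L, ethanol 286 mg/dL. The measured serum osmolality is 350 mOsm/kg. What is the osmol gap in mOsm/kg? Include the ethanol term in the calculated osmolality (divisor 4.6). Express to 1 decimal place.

6.5 mOsm/kg

Calculated osmolality = 2·Na + glucose + urea + ethanol/4.6
= 2·136 + 6.1 + 3.2 + 286/4.6
= 272 + 6.10 + 3.20 + 62.17
= 343.47 mOsm/kg ≈ 343.5 mOsm/kg
Osmolar gap = measured − calculated = 350 − 343.5 = 6.5 mOsm/kg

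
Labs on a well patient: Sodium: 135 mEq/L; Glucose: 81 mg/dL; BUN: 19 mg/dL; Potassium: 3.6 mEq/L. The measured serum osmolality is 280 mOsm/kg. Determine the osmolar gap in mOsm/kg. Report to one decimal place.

Calculated osmolality = 2·Na + glucose/18 + BUN/2.8
= 2·135 + 81/18 + 19/2.8
= 270 + 4.50 + 6.79
= 281.29 mOsm/kg ≈ 281.3 mOsm/kg
Osmolar gap = measured − calculated = 280 − 281.3 = -1.3 mOsm/kg

-1.3 mOsm/kg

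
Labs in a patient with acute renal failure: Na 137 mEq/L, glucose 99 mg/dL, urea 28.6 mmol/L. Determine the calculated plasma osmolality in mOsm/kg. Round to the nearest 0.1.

308.1 mOsm/kg

Calculated osmolality = 2·Na + glucose/18 + urea
= 2·137 + 99/18 + 28.6
= 274 + 5.50 + 28.60
= 308.1 mOsm/kg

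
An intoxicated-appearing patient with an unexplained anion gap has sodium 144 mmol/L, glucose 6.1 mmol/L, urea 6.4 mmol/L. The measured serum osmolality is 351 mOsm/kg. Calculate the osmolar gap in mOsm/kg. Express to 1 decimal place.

50.5 mOsm/kg

Calculated osmolality = 2·Na + glucose + urea
= 2·144 + 6.1 + 6.4
= 288 + 6.10 + 6.40
= 300.5 mOsm/kg ≈ 300.5 mOsm/kg
Osmolar gap = measured − calculated = 351 − 300.5 = 50.5 mOsm/kg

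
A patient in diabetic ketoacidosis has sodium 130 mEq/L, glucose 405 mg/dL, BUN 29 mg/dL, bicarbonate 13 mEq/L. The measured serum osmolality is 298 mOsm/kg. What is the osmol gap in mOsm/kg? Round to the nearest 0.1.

Calculated osmolality = 2·Na + glucose/18 + BUN/2.8
= 2·130 + 405/18 + 29/2.8
= 260 + 22.50 + 10.36
= 292.86 mOsm/kg ≈ 292.9 mOsm/kg
Osmolar gap = measured − calculated = 298 − 292.9 = 5.1 mOsm/kg

5.1 mOsm/kg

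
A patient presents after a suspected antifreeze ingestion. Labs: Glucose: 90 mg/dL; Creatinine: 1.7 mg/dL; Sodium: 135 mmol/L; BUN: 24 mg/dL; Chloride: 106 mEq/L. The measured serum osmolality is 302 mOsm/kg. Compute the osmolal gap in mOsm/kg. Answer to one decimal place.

18.4 mOsm/kg

Calculated osmolality = 2·Na + glucose/18 + BUN/2.8
= 2·135 + 90/18 + 24/2.8
= 270 + 5 + 8.57
= 283.57 mOsm/kg ≈ 283.6 mOsm/kg
Osmolar gap = measured − calculated = 302 − 283.6 = 18.4 mOsm/kg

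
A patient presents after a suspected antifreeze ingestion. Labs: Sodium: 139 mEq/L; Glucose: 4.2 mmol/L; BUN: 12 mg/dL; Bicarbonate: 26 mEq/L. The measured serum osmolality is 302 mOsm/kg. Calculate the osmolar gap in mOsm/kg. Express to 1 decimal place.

15.5 mOsm/kg

Calculated osmolality = 2·Na + glucose + BUN/2.8
= 2·139 + 4.2 + 12/2.8
= 278 + 4.20 + 4.29
= 286.49 mOsm/kg ≈ 286.5 mOsm/kg
Osmolar gap = measured − calculated = 302 − 286.5 = 15.5 mOsm/kg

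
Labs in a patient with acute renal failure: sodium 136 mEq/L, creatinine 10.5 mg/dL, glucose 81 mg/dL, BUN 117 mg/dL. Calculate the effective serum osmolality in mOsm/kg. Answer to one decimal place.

276.5 mOsm/kg

Effective osmolality excludes urea (freely permeant across cell membranes):
2·Na + glucose/18
= 2·136 + 81/18
= 272 + 4.5
= 276.5 mOsm/kg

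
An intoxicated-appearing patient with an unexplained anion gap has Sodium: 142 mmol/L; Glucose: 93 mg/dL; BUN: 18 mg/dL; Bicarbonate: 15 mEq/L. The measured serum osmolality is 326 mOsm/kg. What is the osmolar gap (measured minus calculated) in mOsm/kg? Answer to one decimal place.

30.4 mOsm/kg

Calculated osmolality = 2·Na + glucose/18 + BUN/2.8
= 2·142 + 93/18 + 18/2.8
= 284 + 5.17 + 6.43
= 295.6 mOsm/kg ≈ 295.6 mOsm/kg
Osmolar gap = measured − calculated = 326 − 295.6 = 30.4 mOsm/kg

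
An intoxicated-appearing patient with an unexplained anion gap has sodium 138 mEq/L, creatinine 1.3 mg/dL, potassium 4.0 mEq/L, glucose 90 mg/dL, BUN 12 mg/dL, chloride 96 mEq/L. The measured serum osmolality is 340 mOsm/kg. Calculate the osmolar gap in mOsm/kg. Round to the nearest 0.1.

Calculated osmolality = 2·Na + glucose/18 + BUN/2.8
= 2·138 + 90/18 + 12/2.8
= 276 + 5 + 4.29
= 285.29 mOsm/kg ≈ 285.3 mOsm/kg
Osmolar gap = measured − calculated = 340 − 285.3 = 54.7 mOsm/kg

54.7 mOsm/kg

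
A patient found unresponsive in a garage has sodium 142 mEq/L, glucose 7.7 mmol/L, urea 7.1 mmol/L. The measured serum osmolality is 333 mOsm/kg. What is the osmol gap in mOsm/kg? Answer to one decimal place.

34.2 mOsm/kg

Calculated osmolality = 2·Na + glucose + urea
= 2·142 + 7.7 + 7.1
= 284 + 7.70 + 7.10
= 298.8 mOsm/kg ≈ 298.8 mOsm/kg
Osmolar gap = measured − calculated = 333 − 298.8 = 34.2 mOsm/kg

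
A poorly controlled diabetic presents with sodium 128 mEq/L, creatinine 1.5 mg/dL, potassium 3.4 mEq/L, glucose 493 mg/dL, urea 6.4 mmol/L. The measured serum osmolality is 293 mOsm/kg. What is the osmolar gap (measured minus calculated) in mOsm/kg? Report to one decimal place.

3.2 mOsm/kg

Calculated osmolality = 2·Na + glucose/18 + urea
= 2·128 + 493/18 + 6.4
= 256 + 27.39 + 6.40
= 289.79 mOsm/kg ≈ 289.8 mOsm/kg
Osmolar gap = measured − calculated = 293 − 289.8 = 3.2 mOsm/kg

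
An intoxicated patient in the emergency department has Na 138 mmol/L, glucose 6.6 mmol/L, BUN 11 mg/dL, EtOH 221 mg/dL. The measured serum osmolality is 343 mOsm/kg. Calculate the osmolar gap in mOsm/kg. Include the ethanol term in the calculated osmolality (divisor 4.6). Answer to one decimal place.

Calculated osmolality = 2·Na + glucose + BUN/2.8 + ethanol/4.6
= 2·138 + 6.6 + 11/2.8 + 221/4.6
= 276 + 6.60 + 3.93 + 48.04
= 334.57 mOsm/kg ≈ 334.6 mOsm/kg
Osmolar gap = measured − calculated = 343 − 334.6 = 8.4 mOsm/kg

8.4 mOsm/kg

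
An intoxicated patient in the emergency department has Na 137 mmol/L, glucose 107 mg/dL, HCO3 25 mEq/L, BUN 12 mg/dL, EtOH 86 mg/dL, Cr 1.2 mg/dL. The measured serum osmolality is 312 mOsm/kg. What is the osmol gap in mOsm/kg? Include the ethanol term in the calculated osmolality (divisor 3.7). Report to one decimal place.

4.5 mOsm/kg

Calculated osmolality = 2·Na + glucose/18 + BUN/2.8 + ethanol/3.7
= 2·137 + 107/18 + 12/2.8 + 86/3.7
= 274 + 5.94 + 4.29 + 23.24
= 307.47 mOsm/kg ≈ 307.5 mOsm/kg
Osmolar gap = measured − calculated = 312 − 307.5 = 4.5 mOsm/kg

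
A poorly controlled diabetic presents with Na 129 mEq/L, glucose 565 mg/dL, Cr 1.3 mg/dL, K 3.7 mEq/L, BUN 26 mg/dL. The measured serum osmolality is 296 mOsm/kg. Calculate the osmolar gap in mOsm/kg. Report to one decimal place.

Calculated osmolality = 2·Na + glucose/18 + BUN/2.8
= 2·129 + 565/18 + 26/2.8
= 258 + 31.39 + 9.29
= 298.68 mOsm/kg ≈ 298.7 mOsm/kg
Osmolar gap = measured − calculated = 296 − 298.7 = -2.7 mOsm/kg

-2.7 mOsm/kg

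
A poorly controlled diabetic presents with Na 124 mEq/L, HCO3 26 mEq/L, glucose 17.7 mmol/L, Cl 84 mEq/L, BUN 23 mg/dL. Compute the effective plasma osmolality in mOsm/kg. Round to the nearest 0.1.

265.7 mOsm/kg

Effective osmolality excludes urea (freely permeant across cell membranes):
2·Na + glucose
= 2·124 + 17.7
= 248 + 17.7
= 265.7 mOsm/kg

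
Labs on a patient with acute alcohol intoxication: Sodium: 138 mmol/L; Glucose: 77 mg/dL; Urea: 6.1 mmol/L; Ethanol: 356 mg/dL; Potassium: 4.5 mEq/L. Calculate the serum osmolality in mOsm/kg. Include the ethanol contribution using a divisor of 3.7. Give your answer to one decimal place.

382.6 mOsm/kg

Calculated osmolality = 2·Na + glucose/18 + urea + ethanol/3.7
= 2·138 + 77/18 + 6.1 + 356/3.7
= 276 + 4.28 + 6.10 + 96.22
= 382.6 mOsm/kg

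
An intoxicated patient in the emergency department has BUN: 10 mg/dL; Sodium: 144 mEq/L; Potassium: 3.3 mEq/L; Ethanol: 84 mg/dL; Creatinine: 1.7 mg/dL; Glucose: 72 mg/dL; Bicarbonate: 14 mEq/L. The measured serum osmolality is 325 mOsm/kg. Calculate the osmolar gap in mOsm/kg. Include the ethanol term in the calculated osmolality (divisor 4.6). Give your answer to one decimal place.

Calculated osmolality = 2·Na + glucose/18 + BUN/2.8 + ethanol/4.6
= 2·144 + 72/18 + 10/2.8 + 84/4.6
= 288 + 4 + 3.57 + 18.26
= 313.83 mOsm/kg ≈ 313.8 mOsm/kg
Osmolar gap = measured − calculated = 325 − 313.8 = 11.2 mOsm/kg

11.2 mOsm/kg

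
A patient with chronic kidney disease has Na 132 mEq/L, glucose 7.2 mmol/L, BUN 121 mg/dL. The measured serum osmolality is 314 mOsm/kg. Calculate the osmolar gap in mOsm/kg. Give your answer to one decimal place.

Calculated osmolality = 2·Na + glucose + BUN/2.8
= 2·132 + 7.2 + 121/2.8
= 264 + 7.20 + 43.21
= 314.41 mOsm/kg ≈ 314.4 mOsm/kg
Osmolar gap = measured − calculated = 314 − 314.4 = -0.4 mOsm/kg

-0.4 mOsm/kg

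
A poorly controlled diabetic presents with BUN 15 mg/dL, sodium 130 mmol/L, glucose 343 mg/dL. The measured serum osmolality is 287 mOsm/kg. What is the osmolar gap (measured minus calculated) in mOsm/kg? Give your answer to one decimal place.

Calculated osmolality = 2·Na + glucose/18 + BUN/2.8
= 2·130 + 343/18 + 15/2.8
= 260 + 19.06 + 5.36
= 284.42 mOsm/kg ≈ 284.4 mOsm/kg
Osmolar gap = measured − calculated = 287 − 284.4 = 2.6 mOsm/kg

2.6 mOsm/kg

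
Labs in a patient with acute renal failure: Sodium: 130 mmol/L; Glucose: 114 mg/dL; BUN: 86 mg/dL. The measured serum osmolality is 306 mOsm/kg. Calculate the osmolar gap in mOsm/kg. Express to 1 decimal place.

9.0 mOsm/kg

Calculated osmolality = 2·Na + glucose/18 + BUN/2.8
= 2·130 + 114/18 + 86/2.8
= 260 + 6.33 + 30.71
= 297.04 mOsm/kg ≈ 297.0 mOsm/kg
Osmolar gap = measured − calculated = 306 − 297.0 = 9.0 mOsm/kg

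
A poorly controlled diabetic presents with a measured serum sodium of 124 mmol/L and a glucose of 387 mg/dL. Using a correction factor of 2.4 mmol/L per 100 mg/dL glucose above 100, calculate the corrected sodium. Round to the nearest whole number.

131 mmol/L

Corrected Na = measured Na + 2.4 · (glucose − 100)/100
= 124 + 2.4 · (387 − 100)/100
= 124 + 6.9
= 130.9 mmol/L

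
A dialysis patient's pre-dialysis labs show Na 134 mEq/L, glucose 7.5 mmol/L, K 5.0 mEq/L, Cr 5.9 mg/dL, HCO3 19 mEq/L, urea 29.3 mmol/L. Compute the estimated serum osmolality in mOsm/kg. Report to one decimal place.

Calculated osmolality = 2·Na + glucose + urea
= 2·134 + 7.5 + 29.3
= 268 + 7.50 + 29.30
= 304.8 mOsm/kg

304.8 mOsm/kg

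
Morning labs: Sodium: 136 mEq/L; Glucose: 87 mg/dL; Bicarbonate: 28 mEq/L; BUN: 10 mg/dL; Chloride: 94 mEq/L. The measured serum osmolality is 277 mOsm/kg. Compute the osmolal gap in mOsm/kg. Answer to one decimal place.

-3.4 mOsm/kg

Calculated osmolality = 2·Na + glucose/18 + BUN/2.8
= 2·136 + 87/18 + 10/2.8
= 272 + 4.83 + 3.57
= 280.4 mOsm/kg ≈ 280.4 mOsm/kg
Osmolar gap = measured − calculated = 277 − 280.4 = -3.4 mOsm/kg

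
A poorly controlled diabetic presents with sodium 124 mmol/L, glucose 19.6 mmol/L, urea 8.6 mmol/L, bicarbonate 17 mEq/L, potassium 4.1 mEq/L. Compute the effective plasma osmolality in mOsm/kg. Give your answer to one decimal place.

Effective osmolality excludes urea (freely permeant across cell membranes):
2·Na + glucose
= 2·124 + 19.6
= 248 + 19.6
= 267.6 mOsm/kg

267.6 mOsm/kg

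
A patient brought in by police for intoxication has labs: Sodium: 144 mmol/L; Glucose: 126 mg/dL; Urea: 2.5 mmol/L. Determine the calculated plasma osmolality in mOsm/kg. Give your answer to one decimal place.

Calculated osmolality = 2·Na + glucose/18 + urea
= 2·144 + 126/18 + 2.5
= 288 + 7 + 2.50
= 297.5 mOsm/kg

297.5 mOsm/kg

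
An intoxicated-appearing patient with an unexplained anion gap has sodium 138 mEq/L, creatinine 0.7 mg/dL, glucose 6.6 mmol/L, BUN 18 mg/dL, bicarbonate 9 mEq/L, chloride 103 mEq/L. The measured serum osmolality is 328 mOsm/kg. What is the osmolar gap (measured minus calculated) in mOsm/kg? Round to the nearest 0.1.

Calculated osmolality = 2·Na + glucose + BUN/2.8
= 2·138 + 6.6 + 18/2.8
= 276 + 6.60 + 6.43
= 289.03 mOsm/kg ≈ 289.0 mOsm/kg
Osmolar gap = measured − calculated = 328 − 289.0 = 39.0 mOsm/kg

39.0 mOsm/kg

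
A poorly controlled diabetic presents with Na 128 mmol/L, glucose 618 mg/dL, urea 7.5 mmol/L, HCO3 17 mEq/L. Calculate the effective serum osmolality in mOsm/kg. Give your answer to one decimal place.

Effective osmolality excludes urea (freely permeant across cell membranes):
2·Na + glucose/18
= 2·128 + 618/18
= 256 + 34.33
= 290.33 mOsm/kg

290.3 mOsm/kg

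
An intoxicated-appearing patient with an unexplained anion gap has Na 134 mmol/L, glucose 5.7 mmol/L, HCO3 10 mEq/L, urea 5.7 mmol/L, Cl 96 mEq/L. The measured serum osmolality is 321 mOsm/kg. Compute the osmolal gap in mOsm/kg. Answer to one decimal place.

41.6 mOsm/kg

Calculated osmolality = 2·Na + glucose + urea
= 2·134 + 5.7 + 5.7
= 268 + 5.70 + 5.70
= 279.4 mOsm/kg ≈ 279.4 mOsm/kg
Osmolar gap = measured − calculated = 321 − 279.4 = 41.6 mOsm/kg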